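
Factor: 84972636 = 2^2*3^2 * 7^1*19^1*17747^1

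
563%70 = 3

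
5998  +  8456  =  14454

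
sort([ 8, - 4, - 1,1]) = [ - 4, - 1, 1, 8]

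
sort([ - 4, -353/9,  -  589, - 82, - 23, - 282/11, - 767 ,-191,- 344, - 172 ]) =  [  -  767, - 589,-344,- 191,  -  172 ,- 82, -353/9,- 282/11, - 23,  -  4 ]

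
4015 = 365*11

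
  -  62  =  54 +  - 116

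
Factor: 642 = 2^1*3^1*107^1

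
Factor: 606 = 2^1 * 3^1*101^1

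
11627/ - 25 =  - 466 + 23/25 = - 465.08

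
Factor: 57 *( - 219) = - 12483 = - 3^2*19^1*73^1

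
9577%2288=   425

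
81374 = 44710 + 36664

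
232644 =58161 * 4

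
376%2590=376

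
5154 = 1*5154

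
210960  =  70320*3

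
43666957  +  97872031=141538988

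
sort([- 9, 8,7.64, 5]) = [ - 9,  5, 7.64, 8]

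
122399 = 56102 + 66297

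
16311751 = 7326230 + 8985521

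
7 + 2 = 9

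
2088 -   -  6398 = 8486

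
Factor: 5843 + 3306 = 9149 = 7^1 * 1307^1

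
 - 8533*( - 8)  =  68264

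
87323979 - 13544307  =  73779672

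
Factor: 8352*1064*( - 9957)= - 2^8*3^3*7^1*19^1 *29^1*3319^1 = - 88483159296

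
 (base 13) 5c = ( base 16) 4D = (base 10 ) 77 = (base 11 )70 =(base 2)1001101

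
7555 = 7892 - 337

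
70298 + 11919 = 82217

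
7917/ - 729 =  - 11+ 34/243 = - 10.86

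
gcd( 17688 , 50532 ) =12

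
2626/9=291+7/9=291.78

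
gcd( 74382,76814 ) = 2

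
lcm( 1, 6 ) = 6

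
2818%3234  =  2818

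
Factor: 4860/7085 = 972/1417 = 2^2*3^5*13^( - 1)*109^( - 1 ) 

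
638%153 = 26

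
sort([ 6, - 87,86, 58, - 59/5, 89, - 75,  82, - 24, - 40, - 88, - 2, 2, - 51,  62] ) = [ - 88, - 87, - 75 , - 51, - 40, - 24, - 59/5, - 2, 2,  6,58, 62,  82,86,89 ]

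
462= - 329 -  - 791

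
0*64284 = 0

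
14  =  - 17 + 31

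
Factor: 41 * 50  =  2^1 *5^2*41^1 =2050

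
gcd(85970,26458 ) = 2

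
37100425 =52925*701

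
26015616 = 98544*264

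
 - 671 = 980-1651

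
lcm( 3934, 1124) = 7868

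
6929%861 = 41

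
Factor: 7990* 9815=2^1*5^2 * 13^1*17^1*47^1* 151^1 = 78421850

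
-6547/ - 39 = 6547/39 = 167.87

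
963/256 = 3+ 195/256 = 3.76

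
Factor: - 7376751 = -3^7 * 3373^1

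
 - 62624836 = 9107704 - 71732540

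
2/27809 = 2/27809 = 0.00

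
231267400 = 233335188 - 2067788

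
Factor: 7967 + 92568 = 100535 =5^1*20107^1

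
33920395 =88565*383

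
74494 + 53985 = 128479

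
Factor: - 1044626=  - 2^1*11^1 * 103^1*461^1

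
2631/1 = 2631 = 2631.00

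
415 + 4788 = 5203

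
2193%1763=430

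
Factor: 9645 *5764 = 2^2* 3^1*5^1*11^1*131^1*643^1 = 55593780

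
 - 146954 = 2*(  -  73477)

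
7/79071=7/79071 = 0.00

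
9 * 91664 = 824976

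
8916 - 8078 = 838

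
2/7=2/7 = 0.29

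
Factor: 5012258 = 2^1*2506129^1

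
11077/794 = 13+ 755/794 = 13.95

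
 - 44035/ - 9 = 4892 + 7/9 = 4892.78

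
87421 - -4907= 92328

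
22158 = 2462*9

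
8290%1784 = 1154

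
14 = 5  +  9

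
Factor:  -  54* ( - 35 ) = 1890=   2^1*3^3*5^1*7^1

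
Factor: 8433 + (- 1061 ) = 7372 = 2^2*19^1*97^1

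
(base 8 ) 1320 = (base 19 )1ih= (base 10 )720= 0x2D0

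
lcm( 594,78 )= 7722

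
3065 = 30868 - 27803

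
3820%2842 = 978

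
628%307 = 14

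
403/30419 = 403/30419 = 0.01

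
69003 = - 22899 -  - 91902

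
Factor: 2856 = 2^3* 3^1 * 7^1*17^1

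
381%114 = 39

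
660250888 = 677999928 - 17749040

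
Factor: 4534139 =4534139^1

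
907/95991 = 907/95991= 0.01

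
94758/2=47379 = 47379.00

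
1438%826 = 612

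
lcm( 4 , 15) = 60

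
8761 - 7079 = 1682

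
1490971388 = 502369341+988602047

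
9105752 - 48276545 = - 39170793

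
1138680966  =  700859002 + 437821964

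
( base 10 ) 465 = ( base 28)gh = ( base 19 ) 159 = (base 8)721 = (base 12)329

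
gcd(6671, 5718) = 953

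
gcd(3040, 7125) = 95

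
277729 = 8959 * 31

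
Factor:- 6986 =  - 2^1*7^1*499^1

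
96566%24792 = 22190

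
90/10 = 9 = 9.00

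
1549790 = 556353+993437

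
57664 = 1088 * 53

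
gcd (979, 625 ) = 1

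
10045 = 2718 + 7327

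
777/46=16 + 41/46   =  16.89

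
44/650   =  22/325 = 0.07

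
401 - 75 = 326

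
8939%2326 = 1961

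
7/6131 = 7/6131= 0.00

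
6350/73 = 6350/73 = 86.99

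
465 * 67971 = 31606515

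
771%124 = 27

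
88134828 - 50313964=37820864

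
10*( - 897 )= - 8970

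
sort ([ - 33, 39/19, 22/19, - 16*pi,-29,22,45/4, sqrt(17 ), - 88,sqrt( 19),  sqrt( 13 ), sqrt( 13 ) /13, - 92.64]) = [ - 92.64,- 88, - 16*pi,  -  33 ,  -  29, sqrt( 13) /13 , 22/19, 39/19, sqrt( 13 ), sqrt( 17), sqrt( 19),45/4 , 22]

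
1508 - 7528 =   -  6020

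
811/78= 811/78 = 10.40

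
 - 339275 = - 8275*41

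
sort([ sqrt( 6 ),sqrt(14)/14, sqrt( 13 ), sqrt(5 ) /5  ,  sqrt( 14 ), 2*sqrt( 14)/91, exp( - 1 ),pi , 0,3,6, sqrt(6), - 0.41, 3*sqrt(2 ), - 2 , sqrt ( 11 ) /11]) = [-2,-0.41,0,2*sqrt(14) /91,sqrt(14 ) /14,sqrt(11)/11,exp ( - 1 ) , sqrt(5)/5,sqrt(6),sqrt(6), 3,pi,sqrt(13),sqrt(14 ),3*sqrt( 2 ),6]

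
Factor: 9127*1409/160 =12859943/160 = 2^(-5)*5^( - 1 )*1409^1 *9127^1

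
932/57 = 16 + 20/57 = 16.35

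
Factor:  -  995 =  - 5^1*199^1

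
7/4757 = 7/4757 = 0.00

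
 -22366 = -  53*422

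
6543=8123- 1580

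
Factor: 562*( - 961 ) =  - 2^1*31^2*281^1=-540082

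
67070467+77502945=144573412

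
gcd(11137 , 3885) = 259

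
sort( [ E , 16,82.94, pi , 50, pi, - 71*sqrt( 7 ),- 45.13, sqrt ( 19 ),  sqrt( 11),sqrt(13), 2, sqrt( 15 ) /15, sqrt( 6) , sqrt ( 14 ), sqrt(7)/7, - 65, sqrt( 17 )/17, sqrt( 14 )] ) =[-71 * sqrt(7 ), - 65, - 45.13,  sqrt (17)/17,sqrt ( 15) /15, sqrt( 7) /7, 2 , sqrt( 6), E,pi,  pi, sqrt( 11), sqrt ( 13 ),  sqrt(14), sqrt(14 ), sqrt(19),  16, 50, 82.94]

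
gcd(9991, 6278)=1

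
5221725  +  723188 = 5944913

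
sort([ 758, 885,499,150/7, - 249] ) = [ - 249,150/7,499,758,885] 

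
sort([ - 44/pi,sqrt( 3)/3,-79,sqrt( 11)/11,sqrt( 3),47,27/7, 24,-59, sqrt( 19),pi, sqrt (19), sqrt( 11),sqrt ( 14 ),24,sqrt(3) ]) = [-79, - 59,-44/pi,sqrt ( 11)/11,sqrt(3 )/3,  sqrt( 3),sqrt( 3), pi,sqrt( 11), sqrt(14),27/7, sqrt( 19), sqrt( 19),24,24, 47 ]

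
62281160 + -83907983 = -21626823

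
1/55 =1/55 = 0.02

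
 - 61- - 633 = 572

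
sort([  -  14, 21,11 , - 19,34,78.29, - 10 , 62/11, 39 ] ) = [  -  19,  -  14 , - 10,62/11,11,21, 34, 39, 78.29 ] 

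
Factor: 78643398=2^1*3^1*499^1 * 26267^1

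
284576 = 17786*16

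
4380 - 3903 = 477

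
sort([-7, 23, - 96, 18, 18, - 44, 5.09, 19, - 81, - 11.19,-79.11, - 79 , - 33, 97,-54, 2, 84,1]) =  [ - 96, - 81,-79.11, - 79, - 54, - 44, - 33, - 11.19, - 7, 1,2,5.09, 18, 18, 19, 23, 84 , 97 ]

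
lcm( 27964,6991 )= 27964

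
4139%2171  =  1968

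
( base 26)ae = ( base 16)112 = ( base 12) 1AA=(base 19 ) e8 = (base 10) 274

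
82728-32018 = 50710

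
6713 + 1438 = 8151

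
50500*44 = 2222000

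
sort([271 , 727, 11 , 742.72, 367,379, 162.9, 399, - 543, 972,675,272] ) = [-543,11, 162.9,271,  272,367,379,399, 675,727,742.72 , 972 ]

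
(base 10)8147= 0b1111111010011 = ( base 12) 486B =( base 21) I9K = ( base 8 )17723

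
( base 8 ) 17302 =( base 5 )222444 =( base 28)A16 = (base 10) 7874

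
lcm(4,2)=4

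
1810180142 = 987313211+822866931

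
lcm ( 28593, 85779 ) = 85779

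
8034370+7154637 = 15189007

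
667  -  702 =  - 35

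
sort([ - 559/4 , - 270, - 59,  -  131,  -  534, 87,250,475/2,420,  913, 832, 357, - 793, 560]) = [-793, - 534, - 270, - 559/4, - 131 , - 59 , 87,475/2,  250,  357,420,560,  832, 913 ] 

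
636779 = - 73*(  -  8723 ) 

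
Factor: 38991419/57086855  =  5^ ( - 1 )*7^(-1)*1631053^(- 1 )*38991419^1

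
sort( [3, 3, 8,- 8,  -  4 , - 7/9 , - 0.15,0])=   [ - 8,-4, - 7/9, - 0.15, 0,3,3,8 ]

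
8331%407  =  191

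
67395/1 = 67395 = 67395.00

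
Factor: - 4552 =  - 2^3*569^1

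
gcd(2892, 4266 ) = 6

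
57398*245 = 14062510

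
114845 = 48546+66299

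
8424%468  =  0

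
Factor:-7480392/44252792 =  - 935049/5531599 = - 3^1*311683^1*5531599^( - 1)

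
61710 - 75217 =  - 13507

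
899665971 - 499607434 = 400058537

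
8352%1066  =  890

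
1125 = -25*(  -  45)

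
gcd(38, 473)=1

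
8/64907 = 8/64907 =0.00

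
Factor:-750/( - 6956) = 375/3478 = 2^ (  -  1)*3^1*5^3  *37^ (- 1)*47^(  -  1 )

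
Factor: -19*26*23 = -11362 = - 2^1*13^1*19^1*23^1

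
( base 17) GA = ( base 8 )432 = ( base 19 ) EG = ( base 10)282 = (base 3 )101110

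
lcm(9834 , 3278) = 9834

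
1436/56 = 359/14 = 25.64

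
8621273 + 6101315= 14722588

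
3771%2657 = 1114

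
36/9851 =36/9851= 0.00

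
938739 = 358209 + 580530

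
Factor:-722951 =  - 31^1*23321^1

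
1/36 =1/36   =  0.03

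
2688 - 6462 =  - 3774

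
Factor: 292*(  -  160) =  - 2^7 *5^1*73^1  =  - 46720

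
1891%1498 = 393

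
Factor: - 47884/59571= - 2^2*3^(-2) * 6619^( - 1)*11971^1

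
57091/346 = 57091/346 = 165.00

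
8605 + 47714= 56319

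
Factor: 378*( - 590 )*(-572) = 2^4*3^3*5^1*7^1*11^1* 13^1*59^1=127567440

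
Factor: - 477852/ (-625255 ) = 2^2*3^1*5^(-1)*23^ ( - 1)*5437^ ( -1 )*39821^1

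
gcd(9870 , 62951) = 7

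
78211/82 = 78211/82 = 953.79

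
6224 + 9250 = 15474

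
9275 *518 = 4804450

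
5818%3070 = 2748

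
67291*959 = 64532069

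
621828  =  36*17273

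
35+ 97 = 132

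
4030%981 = 106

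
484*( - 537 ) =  - 259908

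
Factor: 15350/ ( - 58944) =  - 25/96 =- 2^( - 5)*3^( - 1 )*5^2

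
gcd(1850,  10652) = 2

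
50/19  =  2 + 12/19 = 2.63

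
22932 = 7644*3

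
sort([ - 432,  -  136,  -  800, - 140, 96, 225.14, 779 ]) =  [ - 800,-432, - 140,-136, 96, 225.14 , 779 ] 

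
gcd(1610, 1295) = 35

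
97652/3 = 97652/3 =32550.67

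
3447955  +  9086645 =12534600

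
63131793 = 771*81883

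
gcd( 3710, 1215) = 5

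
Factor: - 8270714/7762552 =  - 4135357/3881276 = -  2^( - 2)*7^( - 1)*138617^(-1) * 4135357^1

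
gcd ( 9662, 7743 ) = 1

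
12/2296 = 3/574 = 0.01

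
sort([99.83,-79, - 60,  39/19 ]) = [ - 79,  -  60, 39/19,99.83] 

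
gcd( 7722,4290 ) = 858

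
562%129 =46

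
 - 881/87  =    -  881/87 =- 10.13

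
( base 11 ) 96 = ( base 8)151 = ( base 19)5A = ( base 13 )81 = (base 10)105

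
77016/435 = 25672/145 = 177.05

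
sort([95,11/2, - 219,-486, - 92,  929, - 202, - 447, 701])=[ - 486, - 447,-219 , - 202,-92,11/2, 95,701, 929] 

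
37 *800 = 29600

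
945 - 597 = 348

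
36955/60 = 615 + 11/12  =  615.92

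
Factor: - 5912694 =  - 2^1 *3^2*29^1*47^1 * 241^1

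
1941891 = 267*7273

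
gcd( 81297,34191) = 9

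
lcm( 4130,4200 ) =247800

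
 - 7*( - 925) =6475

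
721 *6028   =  4346188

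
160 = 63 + 97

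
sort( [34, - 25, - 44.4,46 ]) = [ - 44.4, - 25 , 34, 46]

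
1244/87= 1244/87 = 14.30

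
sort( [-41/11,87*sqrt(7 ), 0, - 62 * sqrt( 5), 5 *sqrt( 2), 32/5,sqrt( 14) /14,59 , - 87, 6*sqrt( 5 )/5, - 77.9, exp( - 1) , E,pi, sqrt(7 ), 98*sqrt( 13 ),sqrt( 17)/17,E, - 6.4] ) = [ - 62*sqrt(5 ),-87 , - 77.9,  -  6.4, - 41/11 , 0, sqrt(17 )/17,sqrt ( 14)/14,exp( - 1 ), sqrt( 7 ), 6 * sqrt(5) /5 , E, E,  pi, 32/5, 5*sqrt( 2), 59, 87* sqrt( 7),98*sqrt( 13 )]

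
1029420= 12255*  84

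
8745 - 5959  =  2786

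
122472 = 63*1944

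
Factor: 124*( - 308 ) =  - 38192 = - 2^4*7^1*11^1*31^1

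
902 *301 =271502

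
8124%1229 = 750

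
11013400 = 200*55067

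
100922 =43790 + 57132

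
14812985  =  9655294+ 5157691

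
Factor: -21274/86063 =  - 2^1 * 11^1*89^( - 1 ) = - 22/89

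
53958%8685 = 1848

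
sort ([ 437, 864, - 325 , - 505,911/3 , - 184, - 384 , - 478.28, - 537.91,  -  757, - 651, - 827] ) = [  -  827,-757, - 651, - 537.91, - 505, - 478.28, - 384, - 325, - 184, 911/3, 437 , 864]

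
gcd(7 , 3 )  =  1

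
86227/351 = 86227/351 = 245.66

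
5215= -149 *(-35)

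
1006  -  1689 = - 683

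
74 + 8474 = 8548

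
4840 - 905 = 3935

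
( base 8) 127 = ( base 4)1113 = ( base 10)87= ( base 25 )3c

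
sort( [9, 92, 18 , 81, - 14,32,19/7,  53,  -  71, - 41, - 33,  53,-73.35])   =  [- 73.35, - 71, - 41, - 33, - 14 , 19/7,  9, 18, 32, 53,  53,81,92]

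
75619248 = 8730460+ 66888788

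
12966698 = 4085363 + 8881335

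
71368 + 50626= 121994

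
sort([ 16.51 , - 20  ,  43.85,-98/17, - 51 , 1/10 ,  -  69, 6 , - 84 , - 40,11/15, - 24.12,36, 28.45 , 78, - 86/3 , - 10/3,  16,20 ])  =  [ - 84, - 69 ,  -  51,  -  40, - 86/3,-24.12,- 20, - 98/17 ,- 10/3, 1/10,11/15, 6,16, 16.51 , 20,28.45,36,43.85, 78 ]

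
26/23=26/23 = 1.13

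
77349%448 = 293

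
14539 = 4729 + 9810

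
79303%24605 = 5488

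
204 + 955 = 1159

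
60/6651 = 20/2217 = 0.01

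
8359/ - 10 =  - 836+ 1/10 = - 835.90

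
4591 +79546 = 84137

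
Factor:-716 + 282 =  - 2^1*7^1 *31^1=-434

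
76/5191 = 76/5191 =0.01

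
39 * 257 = 10023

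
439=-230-- 669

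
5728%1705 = 613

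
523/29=18 + 1/29=18.03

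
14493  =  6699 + 7794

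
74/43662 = 37/21831= 0.00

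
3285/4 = 3285/4 = 821.25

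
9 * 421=3789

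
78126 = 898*87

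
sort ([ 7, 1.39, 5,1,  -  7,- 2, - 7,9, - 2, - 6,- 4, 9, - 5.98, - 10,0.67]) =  [ - 10,  -  7, - 7 , - 6, - 5.98, - 4, - 2, - 2, 0.67,1,  1.39, 5, 7 , 9, 9]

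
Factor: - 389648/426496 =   -  497/544 = - 2^( - 5)*7^1 * 17^( - 1)*71^1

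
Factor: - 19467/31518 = - 2^( - 1 )*3^1*7^1*17^( - 1 ) = - 21/34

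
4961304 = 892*5562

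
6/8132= 3/4066 = 0.00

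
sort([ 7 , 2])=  [2, 7]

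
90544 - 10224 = 80320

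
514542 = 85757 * 6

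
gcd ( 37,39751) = 1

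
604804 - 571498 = 33306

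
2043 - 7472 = -5429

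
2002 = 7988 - 5986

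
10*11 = 110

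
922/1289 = 922/1289 = 0.72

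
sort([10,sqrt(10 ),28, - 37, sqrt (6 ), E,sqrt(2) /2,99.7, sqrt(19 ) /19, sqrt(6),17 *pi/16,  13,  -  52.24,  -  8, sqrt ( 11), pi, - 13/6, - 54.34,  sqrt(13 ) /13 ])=[-54.34,-52.24, - 37 , - 8,- 13/6, sqrt( 19)/19, sqrt( 13)/13, sqrt(2) /2,sqrt(6), sqrt ( 6),E, pi , sqrt(  10 ), sqrt( 11),17*pi/16,10, 13, 28, 99.7 ]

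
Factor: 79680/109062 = 160/219  =  2^5*3^ (  -  1)*5^1*73^( - 1 )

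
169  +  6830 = 6999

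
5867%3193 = 2674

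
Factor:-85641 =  - 3^1 * 28547^1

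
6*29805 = 178830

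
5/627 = 5/627 =0.01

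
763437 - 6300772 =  - 5537335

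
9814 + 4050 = 13864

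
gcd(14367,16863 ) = 3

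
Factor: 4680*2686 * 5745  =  2^4*3^3 * 5^2 * 13^1 *17^1 * 79^1*383^1 = 72217407600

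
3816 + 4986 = 8802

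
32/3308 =8/827 = 0.01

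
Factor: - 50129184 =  - 2^5*3^1*7^1*74597^1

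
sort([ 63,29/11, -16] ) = [ - 16,29/11 , 63]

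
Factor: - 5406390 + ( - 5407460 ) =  - 2^1*5^2 *19^1*11383^1  =  - 10813850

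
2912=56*52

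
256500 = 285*900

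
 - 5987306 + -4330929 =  - 10318235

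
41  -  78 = - 37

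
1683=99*17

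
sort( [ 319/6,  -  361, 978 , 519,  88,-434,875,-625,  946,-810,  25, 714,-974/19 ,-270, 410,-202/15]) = [ - 810,-625, - 434,- 361, -270, - 974/19, - 202/15,  25, 319/6,88, 410,519, 714, 875, 946, 978]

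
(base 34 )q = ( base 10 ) 26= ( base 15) 1b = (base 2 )11010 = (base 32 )q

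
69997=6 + 69991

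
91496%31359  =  28778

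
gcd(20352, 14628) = 636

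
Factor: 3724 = 2^2*7^2*19^1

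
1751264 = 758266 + 992998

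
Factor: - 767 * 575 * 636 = -2^2 * 3^1*5^2 * 13^1*23^1 * 53^1 * 59^1 = -280491900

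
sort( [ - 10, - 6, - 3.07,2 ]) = [ - 10,  -  6,-3.07, 2 ] 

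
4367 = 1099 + 3268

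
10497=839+9658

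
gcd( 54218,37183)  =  1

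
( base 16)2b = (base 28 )1F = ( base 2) 101011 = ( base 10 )43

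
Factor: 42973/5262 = 2^(  -  1)*3^(-1 )*7^2= 49/6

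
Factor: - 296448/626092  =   - 2^7*3^1*811^(  -  1)  =  -384/811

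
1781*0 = 0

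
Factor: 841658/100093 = 2^1*7^( - 1)*79^ ( - 1)*179^1* 181^( - 1)*2351^1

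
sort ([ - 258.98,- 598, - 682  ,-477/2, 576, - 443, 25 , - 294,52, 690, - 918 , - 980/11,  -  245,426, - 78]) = [-918,-682, - 598 , - 443, - 294 , - 258.98, - 245, - 477/2, - 980/11,  -  78,25,52, 426,576, 690 ]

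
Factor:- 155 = -5^1 *31^1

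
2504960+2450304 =4955264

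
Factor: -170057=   -170057^1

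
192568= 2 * 96284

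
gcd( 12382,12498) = 2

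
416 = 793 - 377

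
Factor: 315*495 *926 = 144386550 = 2^1*3^4 * 5^2*7^1 * 11^1*463^1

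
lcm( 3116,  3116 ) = 3116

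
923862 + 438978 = 1362840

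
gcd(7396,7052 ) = 172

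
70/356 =35/178 =0.20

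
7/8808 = 7/8808 = 0.00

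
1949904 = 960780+989124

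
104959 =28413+76546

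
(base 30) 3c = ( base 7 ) 204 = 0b1100110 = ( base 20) 52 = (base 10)102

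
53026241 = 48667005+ 4359236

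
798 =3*266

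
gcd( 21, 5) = 1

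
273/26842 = 273/26842 = 0.01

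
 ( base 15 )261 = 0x21D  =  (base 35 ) fg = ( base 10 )541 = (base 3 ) 202001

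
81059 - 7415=73644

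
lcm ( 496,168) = 10416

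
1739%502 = 233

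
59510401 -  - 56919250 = 116429651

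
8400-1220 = 7180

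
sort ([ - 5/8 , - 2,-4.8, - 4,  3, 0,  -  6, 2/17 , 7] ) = [-6,-4.8,-4,-2, -5/8,0, 2/17, 3,7] 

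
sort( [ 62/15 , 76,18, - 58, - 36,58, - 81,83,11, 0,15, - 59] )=[ - 81, - 59, -58 , - 36,0,62/15, 11,15 , 18, 58, 76,83]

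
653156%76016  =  45028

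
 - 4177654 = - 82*50947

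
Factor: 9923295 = 3^1 * 5^1* 661553^1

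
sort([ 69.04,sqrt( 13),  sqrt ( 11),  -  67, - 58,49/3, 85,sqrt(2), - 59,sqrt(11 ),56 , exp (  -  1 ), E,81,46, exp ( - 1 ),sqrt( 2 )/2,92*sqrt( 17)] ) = [ - 67, - 59, - 58, exp ( -1 ),exp(-1) , sqrt( 2) /2,sqrt( 2), E, sqrt(11),sqrt( 11), sqrt ( 13), 49/3, 46 , 56, 69.04, 81,85,92 *sqrt(17) ]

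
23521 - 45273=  - 21752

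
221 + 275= 496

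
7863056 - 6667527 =1195529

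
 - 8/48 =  - 1/6 =- 0.17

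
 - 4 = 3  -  7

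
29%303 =29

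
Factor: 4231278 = 2^1*3^4 * 26119^1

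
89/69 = 89/69 = 1.29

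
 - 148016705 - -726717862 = 578701157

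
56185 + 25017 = 81202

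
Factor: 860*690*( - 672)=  - 398764800  =  -2^8*3^2*5^2 * 7^1*23^1*43^1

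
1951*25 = 48775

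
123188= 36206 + 86982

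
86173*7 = 603211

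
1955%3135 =1955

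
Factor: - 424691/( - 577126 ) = 2^ (-1)*11^( - 1)*37^(-1)*599^1 = 599/814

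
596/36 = 149/9  =  16.56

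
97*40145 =3894065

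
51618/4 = 12904 + 1/2 =12904.50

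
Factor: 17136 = 2^4*3^2*7^1*17^1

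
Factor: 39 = 3^1 * 13^1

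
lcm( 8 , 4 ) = 8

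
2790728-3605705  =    -  814977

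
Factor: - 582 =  - 2^1*3^1*97^1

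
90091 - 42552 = 47539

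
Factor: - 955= - 5^1*191^1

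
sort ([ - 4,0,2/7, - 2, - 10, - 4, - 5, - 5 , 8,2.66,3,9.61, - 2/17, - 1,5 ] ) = [ - 10, - 5, - 5, - 4, - 4, - 2, -1, - 2/17,  0, 2/7, 2.66, 3,5,8,9.61]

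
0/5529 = 0 = 0.00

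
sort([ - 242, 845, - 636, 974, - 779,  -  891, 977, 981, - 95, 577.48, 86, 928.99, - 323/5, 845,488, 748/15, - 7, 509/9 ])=[ -891,-779,-636 , - 242, - 95, - 323/5, - 7, 748/15, 509/9, 86  ,  488, 577.48 , 845, 845, 928.99, 974, 977, 981 ]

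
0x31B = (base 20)1JF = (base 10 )795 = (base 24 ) 193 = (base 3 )1002110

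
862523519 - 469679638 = 392843881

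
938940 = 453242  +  485698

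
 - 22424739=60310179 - 82734918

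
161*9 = 1449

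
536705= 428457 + 108248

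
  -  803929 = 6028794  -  6832723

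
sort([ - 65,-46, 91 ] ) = [ - 65,-46, 91]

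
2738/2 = 1369 = 1369.00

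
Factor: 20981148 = 2^2*3^1*151^1 * 11579^1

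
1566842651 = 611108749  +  955733902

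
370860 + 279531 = 650391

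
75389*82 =6181898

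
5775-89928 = -84153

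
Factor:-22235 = -5^1*4447^1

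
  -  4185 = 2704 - 6889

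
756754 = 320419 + 436335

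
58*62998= 3653884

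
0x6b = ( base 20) 57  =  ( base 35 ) 32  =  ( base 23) 4f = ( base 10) 107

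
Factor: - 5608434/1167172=-2^( - 1 ) * 3^1*13^2*109^( - 1)*2677^( - 1 )*5531^1= - 2804217/583586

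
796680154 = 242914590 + 553765564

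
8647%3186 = 2275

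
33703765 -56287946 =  - 22584181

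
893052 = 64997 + 828055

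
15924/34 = 7962/17 = 468.35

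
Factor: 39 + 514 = 7^1*79^1 = 553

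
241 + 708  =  949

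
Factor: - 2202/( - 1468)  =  3/2 =2^( - 1 ) * 3^1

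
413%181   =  51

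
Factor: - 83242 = - 2^1*41621^1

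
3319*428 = 1420532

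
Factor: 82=2^1*41^1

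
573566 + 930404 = 1503970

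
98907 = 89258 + 9649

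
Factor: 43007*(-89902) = - 2^1*29^1*79^1 * 569^1*1483^1 = - 3866415314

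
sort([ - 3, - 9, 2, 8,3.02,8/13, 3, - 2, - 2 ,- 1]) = [ -9, - 3,-2,-2, - 1,  8/13, 2,3,3.02 , 8 ]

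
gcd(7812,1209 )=93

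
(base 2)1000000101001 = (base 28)57l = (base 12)2489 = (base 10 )4137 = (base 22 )8c1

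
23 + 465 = 488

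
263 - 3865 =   -  3602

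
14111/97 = 14111/97 = 145.47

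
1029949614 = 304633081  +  725316533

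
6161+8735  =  14896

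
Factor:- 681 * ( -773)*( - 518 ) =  - 2^1*3^1*7^1*37^1*227^1 * 773^1=- 272681934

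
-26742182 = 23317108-50059290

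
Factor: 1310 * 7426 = 9728060 = 2^2 * 5^1*47^1*79^1*131^1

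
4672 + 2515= 7187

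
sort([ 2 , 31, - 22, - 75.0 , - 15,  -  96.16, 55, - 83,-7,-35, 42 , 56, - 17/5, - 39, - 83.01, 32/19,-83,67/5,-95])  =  [ - 96.16, - 95, - 83.01, - 83 , - 83,- 75.0, - 39, - 35 , - 22, - 15,-7, - 17/5,32/19,2,67/5 , 31 , 42, 55,56 ]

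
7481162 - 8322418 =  - 841256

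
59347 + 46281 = 105628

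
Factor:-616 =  -2^3*7^1 *11^1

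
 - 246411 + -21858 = - 268269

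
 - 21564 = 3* ( - 7188 ) 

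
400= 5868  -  5468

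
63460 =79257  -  15797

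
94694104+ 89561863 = 184255967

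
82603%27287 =742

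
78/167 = 78/167 = 0.47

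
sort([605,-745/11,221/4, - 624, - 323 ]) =[ - 624, - 323,- 745/11 , 221/4 , 605 ] 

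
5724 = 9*636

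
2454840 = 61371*40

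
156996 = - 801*(  -  196 )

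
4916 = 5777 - 861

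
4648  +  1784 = 6432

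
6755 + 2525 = 9280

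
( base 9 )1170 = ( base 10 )873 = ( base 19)27I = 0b1101101001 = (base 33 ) qf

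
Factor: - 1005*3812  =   - 3831060 = -2^2 * 3^1 * 5^1*67^1 * 953^1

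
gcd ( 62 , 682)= 62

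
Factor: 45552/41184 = 2^( - 1 )*3^(-1 )*11^( - 1 )*73^1 = 73/66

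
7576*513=3886488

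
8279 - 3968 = 4311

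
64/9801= 64/9801 = 0.01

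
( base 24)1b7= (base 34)ov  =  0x34F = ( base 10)847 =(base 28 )127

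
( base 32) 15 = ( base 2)100101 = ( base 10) 37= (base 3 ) 1101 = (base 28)19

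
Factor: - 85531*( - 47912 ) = 2^3*53^1*113^1*85531^1 = 4097961272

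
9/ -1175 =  - 1 + 1166/1175 = -0.01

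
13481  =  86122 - 72641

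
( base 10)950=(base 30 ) 11K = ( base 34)rw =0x3b6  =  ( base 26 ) 1AE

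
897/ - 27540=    - 1 + 8881/9180 = - 0.03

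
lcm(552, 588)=27048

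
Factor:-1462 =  -2^1 *17^1*43^1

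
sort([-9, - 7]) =[ - 9,-7]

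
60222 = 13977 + 46245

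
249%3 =0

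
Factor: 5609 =71^1*79^1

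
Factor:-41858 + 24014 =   -  2^2*3^1*1487^1 = - 17844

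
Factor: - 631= - 631^1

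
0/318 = 0  =  0.00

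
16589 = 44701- 28112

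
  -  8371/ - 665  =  8371/665  =  12.59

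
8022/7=1146 = 1146.00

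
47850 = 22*2175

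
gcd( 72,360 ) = 72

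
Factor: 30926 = 2^1*7^1*47^2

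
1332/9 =148 = 148.00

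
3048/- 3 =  - 1016+ 0/1 =- 1016.00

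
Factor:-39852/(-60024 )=2^( - 1) * 3^4*61^(-1 ) = 81/122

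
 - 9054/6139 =-2 + 3224/6139 = - 1.47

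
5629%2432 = 765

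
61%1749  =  61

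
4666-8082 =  - 3416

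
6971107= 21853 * 319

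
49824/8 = 6228=6228.00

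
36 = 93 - 57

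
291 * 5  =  1455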